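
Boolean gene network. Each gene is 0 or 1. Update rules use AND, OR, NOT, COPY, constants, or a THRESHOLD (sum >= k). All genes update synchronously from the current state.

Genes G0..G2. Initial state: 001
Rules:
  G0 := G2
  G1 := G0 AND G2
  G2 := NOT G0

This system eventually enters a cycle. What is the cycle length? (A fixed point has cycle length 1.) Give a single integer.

Step 0: 001
Step 1: G0=G2=1 G1=G0&G2=0&1=0 G2=NOT G0=NOT 0=1 -> 101
Step 2: G0=G2=1 G1=G0&G2=1&1=1 G2=NOT G0=NOT 1=0 -> 110
Step 3: G0=G2=0 G1=G0&G2=1&0=0 G2=NOT G0=NOT 1=0 -> 000
Step 4: G0=G2=0 G1=G0&G2=0&0=0 G2=NOT G0=NOT 0=1 -> 001
State from step 4 equals state from step 0 -> cycle length 4

Answer: 4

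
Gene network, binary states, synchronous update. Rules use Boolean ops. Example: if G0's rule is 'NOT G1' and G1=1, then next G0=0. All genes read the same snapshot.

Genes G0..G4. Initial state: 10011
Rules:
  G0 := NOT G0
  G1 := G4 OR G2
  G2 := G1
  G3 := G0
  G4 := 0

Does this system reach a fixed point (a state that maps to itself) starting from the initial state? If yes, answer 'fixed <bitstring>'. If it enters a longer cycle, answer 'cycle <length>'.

Step 0: 10011
Step 1: G0=NOT G0=NOT 1=0 G1=G4|G2=1|0=1 G2=G1=0 G3=G0=1 G4=0(const) -> 01010
Step 2: G0=NOT G0=NOT 0=1 G1=G4|G2=0|0=0 G2=G1=1 G3=G0=0 G4=0(const) -> 10100
Step 3: G0=NOT G0=NOT 1=0 G1=G4|G2=0|1=1 G2=G1=0 G3=G0=1 G4=0(const) -> 01010
Cycle of length 2 starting at step 1 -> no fixed point

Answer: cycle 2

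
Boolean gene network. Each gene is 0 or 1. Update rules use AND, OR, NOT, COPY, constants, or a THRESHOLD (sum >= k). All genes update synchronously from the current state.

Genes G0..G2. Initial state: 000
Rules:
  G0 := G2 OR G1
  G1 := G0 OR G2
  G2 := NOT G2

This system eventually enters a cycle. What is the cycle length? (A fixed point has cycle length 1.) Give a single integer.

Step 0: 000
Step 1: G0=G2|G1=0|0=0 G1=G0|G2=0|0=0 G2=NOT G2=NOT 0=1 -> 001
Step 2: G0=G2|G1=1|0=1 G1=G0|G2=0|1=1 G2=NOT G2=NOT 1=0 -> 110
Step 3: G0=G2|G1=0|1=1 G1=G0|G2=1|0=1 G2=NOT G2=NOT 0=1 -> 111
Step 4: G0=G2|G1=1|1=1 G1=G0|G2=1|1=1 G2=NOT G2=NOT 1=0 -> 110
State from step 4 equals state from step 2 -> cycle length 2

Answer: 2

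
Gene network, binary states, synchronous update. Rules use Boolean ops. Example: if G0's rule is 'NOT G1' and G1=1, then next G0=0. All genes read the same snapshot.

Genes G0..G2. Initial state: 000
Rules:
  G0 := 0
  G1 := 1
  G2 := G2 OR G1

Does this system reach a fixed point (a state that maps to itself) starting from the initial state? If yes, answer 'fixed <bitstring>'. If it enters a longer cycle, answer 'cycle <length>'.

Answer: fixed 011

Derivation:
Step 0: 000
Step 1: G0=0(const) G1=1(const) G2=G2|G1=0|0=0 -> 010
Step 2: G0=0(const) G1=1(const) G2=G2|G1=0|1=1 -> 011
Step 3: G0=0(const) G1=1(const) G2=G2|G1=1|1=1 -> 011
Fixed point reached at step 2: 011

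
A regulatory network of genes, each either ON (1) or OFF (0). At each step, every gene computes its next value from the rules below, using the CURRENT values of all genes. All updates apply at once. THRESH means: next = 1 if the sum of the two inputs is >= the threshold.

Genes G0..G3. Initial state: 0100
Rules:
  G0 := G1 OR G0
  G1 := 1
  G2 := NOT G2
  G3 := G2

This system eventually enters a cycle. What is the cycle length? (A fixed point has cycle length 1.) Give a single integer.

Step 0: 0100
Step 1: G0=G1|G0=1|0=1 G1=1(const) G2=NOT G2=NOT 0=1 G3=G2=0 -> 1110
Step 2: G0=G1|G0=1|1=1 G1=1(const) G2=NOT G2=NOT 1=0 G3=G2=1 -> 1101
Step 3: G0=G1|G0=1|1=1 G1=1(const) G2=NOT G2=NOT 0=1 G3=G2=0 -> 1110
State from step 3 equals state from step 1 -> cycle length 2

Answer: 2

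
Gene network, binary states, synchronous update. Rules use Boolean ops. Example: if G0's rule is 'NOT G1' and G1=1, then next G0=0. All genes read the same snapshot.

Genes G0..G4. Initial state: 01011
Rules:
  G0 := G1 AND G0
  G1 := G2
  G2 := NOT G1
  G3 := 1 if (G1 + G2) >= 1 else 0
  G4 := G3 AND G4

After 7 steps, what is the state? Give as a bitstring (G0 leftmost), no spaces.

Step 1: G0=G1&G0=1&0=0 G1=G2=0 G2=NOT G1=NOT 1=0 G3=(1+0>=1)=1 G4=G3&G4=1&1=1 -> 00011
Step 2: G0=G1&G0=0&0=0 G1=G2=0 G2=NOT G1=NOT 0=1 G3=(0+0>=1)=0 G4=G3&G4=1&1=1 -> 00101
Step 3: G0=G1&G0=0&0=0 G1=G2=1 G2=NOT G1=NOT 0=1 G3=(0+1>=1)=1 G4=G3&G4=0&1=0 -> 01110
Step 4: G0=G1&G0=1&0=0 G1=G2=1 G2=NOT G1=NOT 1=0 G3=(1+1>=1)=1 G4=G3&G4=1&0=0 -> 01010
Step 5: G0=G1&G0=1&0=0 G1=G2=0 G2=NOT G1=NOT 1=0 G3=(1+0>=1)=1 G4=G3&G4=1&0=0 -> 00010
Step 6: G0=G1&G0=0&0=0 G1=G2=0 G2=NOT G1=NOT 0=1 G3=(0+0>=1)=0 G4=G3&G4=1&0=0 -> 00100
Step 7: G0=G1&G0=0&0=0 G1=G2=1 G2=NOT G1=NOT 0=1 G3=(0+1>=1)=1 G4=G3&G4=0&0=0 -> 01110

01110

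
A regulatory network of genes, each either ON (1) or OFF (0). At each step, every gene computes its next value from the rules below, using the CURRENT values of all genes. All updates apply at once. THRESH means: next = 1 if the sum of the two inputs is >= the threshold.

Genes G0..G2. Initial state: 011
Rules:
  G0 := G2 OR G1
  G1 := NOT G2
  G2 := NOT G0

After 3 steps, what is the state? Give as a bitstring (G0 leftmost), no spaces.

Step 1: G0=G2|G1=1|1=1 G1=NOT G2=NOT 1=0 G2=NOT G0=NOT 0=1 -> 101
Step 2: G0=G2|G1=1|0=1 G1=NOT G2=NOT 1=0 G2=NOT G0=NOT 1=0 -> 100
Step 3: G0=G2|G1=0|0=0 G1=NOT G2=NOT 0=1 G2=NOT G0=NOT 1=0 -> 010

010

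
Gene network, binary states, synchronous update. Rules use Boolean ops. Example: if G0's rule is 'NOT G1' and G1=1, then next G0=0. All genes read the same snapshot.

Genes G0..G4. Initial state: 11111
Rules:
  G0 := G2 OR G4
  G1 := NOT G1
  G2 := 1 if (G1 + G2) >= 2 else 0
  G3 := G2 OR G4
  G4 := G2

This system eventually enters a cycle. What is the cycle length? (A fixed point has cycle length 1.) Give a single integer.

Answer: 2

Derivation:
Step 0: 11111
Step 1: G0=G2|G4=1|1=1 G1=NOT G1=NOT 1=0 G2=(1+1>=2)=1 G3=G2|G4=1|1=1 G4=G2=1 -> 10111
Step 2: G0=G2|G4=1|1=1 G1=NOT G1=NOT 0=1 G2=(0+1>=2)=0 G3=G2|G4=1|1=1 G4=G2=1 -> 11011
Step 3: G0=G2|G4=0|1=1 G1=NOT G1=NOT 1=0 G2=(1+0>=2)=0 G3=G2|G4=0|1=1 G4=G2=0 -> 10010
Step 4: G0=G2|G4=0|0=0 G1=NOT G1=NOT 0=1 G2=(0+0>=2)=0 G3=G2|G4=0|0=0 G4=G2=0 -> 01000
Step 5: G0=G2|G4=0|0=0 G1=NOT G1=NOT 1=0 G2=(1+0>=2)=0 G3=G2|G4=0|0=0 G4=G2=0 -> 00000
Step 6: G0=G2|G4=0|0=0 G1=NOT G1=NOT 0=1 G2=(0+0>=2)=0 G3=G2|G4=0|0=0 G4=G2=0 -> 01000
State from step 6 equals state from step 4 -> cycle length 2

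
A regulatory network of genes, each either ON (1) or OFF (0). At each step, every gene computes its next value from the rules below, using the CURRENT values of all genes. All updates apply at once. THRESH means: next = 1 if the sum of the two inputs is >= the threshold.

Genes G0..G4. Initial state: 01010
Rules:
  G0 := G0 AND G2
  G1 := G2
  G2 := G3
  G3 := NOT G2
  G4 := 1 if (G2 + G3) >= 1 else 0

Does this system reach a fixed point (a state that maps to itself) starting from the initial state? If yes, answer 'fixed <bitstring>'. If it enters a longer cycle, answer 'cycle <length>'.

Step 0: 01010
Step 1: G0=G0&G2=0&0=0 G1=G2=0 G2=G3=1 G3=NOT G2=NOT 0=1 G4=(0+1>=1)=1 -> 00111
Step 2: G0=G0&G2=0&1=0 G1=G2=1 G2=G3=1 G3=NOT G2=NOT 1=0 G4=(1+1>=1)=1 -> 01101
Step 3: G0=G0&G2=0&1=0 G1=G2=1 G2=G3=0 G3=NOT G2=NOT 1=0 G4=(1+0>=1)=1 -> 01001
Step 4: G0=G0&G2=0&0=0 G1=G2=0 G2=G3=0 G3=NOT G2=NOT 0=1 G4=(0+0>=1)=0 -> 00010
Step 5: G0=G0&G2=0&0=0 G1=G2=0 G2=G3=1 G3=NOT G2=NOT 0=1 G4=(0+1>=1)=1 -> 00111
Cycle of length 4 starting at step 1 -> no fixed point

Answer: cycle 4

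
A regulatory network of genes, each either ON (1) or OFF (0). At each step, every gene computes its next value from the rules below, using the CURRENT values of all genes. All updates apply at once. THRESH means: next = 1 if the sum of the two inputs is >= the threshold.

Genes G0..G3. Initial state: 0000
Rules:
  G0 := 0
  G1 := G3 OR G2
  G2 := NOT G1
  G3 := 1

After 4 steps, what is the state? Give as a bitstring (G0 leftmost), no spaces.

Step 1: G0=0(const) G1=G3|G2=0|0=0 G2=NOT G1=NOT 0=1 G3=1(const) -> 0011
Step 2: G0=0(const) G1=G3|G2=1|1=1 G2=NOT G1=NOT 0=1 G3=1(const) -> 0111
Step 3: G0=0(const) G1=G3|G2=1|1=1 G2=NOT G1=NOT 1=0 G3=1(const) -> 0101
Step 4: G0=0(const) G1=G3|G2=1|0=1 G2=NOT G1=NOT 1=0 G3=1(const) -> 0101

0101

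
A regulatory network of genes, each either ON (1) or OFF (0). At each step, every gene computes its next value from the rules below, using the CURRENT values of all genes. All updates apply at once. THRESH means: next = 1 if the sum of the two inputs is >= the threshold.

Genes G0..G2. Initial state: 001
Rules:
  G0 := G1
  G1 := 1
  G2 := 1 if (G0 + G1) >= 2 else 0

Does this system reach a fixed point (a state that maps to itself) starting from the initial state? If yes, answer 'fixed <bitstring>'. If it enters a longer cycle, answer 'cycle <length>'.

Step 0: 001
Step 1: G0=G1=0 G1=1(const) G2=(0+0>=2)=0 -> 010
Step 2: G0=G1=1 G1=1(const) G2=(0+1>=2)=0 -> 110
Step 3: G0=G1=1 G1=1(const) G2=(1+1>=2)=1 -> 111
Step 4: G0=G1=1 G1=1(const) G2=(1+1>=2)=1 -> 111
Fixed point reached at step 3: 111

Answer: fixed 111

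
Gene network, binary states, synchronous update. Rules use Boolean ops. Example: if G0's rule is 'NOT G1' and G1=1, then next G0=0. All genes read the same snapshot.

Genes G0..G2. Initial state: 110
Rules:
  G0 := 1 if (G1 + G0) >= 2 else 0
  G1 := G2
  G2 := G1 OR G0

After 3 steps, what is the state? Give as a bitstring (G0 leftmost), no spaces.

Step 1: G0=(1+1>=2)=1 G1=G2=0 G2=G1|G0=1|1=1 -> 101
Step 2: G0=(0+1>=2)=0 G1=G2=1 G2=G1|G0=0|1=1 -> 011
Step 3: G0=(1+0>=2)=0 G1=G2=1 G2=G1|G0=1|0=1 -> 011

011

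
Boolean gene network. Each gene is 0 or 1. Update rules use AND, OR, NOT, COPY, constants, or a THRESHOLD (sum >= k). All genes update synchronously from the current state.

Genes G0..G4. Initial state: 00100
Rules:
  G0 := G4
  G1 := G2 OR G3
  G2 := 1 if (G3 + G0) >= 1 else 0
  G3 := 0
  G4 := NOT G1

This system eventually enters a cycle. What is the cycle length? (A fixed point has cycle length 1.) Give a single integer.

Step 0: 00100
Step 1: G0=G4=0 G1=G2|G3=1|0=1 G2=(0+0>=1)=0 G3=0(const) G4=NOT G1=NOT 0=1 -> 01001
Step 2: G0=G4=1 G1=G2|G3=0|0=0 G2=(0+0>=1)=0 G3=0(const) G4=NOT G1=NOT 1=0 -> 10000
Step 3: G0=G4=0 G1=G2|G3=0|0=0 G2=(0+1>=1)=1 G3=0(const) G4=NOT G1=NOT 0=1 -> 00101
Step 4: G0=G4=1 G1=G2|G3=1|0=1 G2=(0+0>=1)=0 G3=0(const) G4=NOT G1=NOT 0=1 -> 11001
Step 5: G0=G4=1 G1=G2|G3=0|0=0 G2=(0+1>=1)=1 G3=0(const) G4=NOT G1=NOT 1=0 -> 10100
Step 6: G0=G4=0 G1=G2|G3=1|0=1 G2=(0+1>=1)=1 G3=0(const) G4=NOT G1=NOT 0=1 -> 01101
Step 7: G0=G4=1 G1=G2|G3=1|0=1 G2=(0+0>=1)=0 G3=0(const) G4=NOT G1=NOT 1=0 -> 11000
Step 8: G0=G4=0 G1=G2|G3=0|0=0 G2=(0+1>=1)=1 G3=0(const) G4=NOT G1=NOT 1=0 -> 00100
State from step 8 equals state from step 0 -> cycle length 8

Answer: 8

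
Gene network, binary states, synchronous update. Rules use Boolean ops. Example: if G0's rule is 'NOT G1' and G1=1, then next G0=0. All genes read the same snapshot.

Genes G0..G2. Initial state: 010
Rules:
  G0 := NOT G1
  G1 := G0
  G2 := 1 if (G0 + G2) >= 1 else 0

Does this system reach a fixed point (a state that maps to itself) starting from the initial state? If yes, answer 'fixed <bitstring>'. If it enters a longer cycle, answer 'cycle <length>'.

Answer: cycle 4

Derivation:
Step 0: 010
Step 1: G0=NOT G1=NOT 1=0 G1=G0=0 G2=(0+0>=1)=0 -> 000
Step 2: G0=NOT G1=NOT 0=1 G1=G0=0 G2=(0+0>=1)=0 -> 100
Step 3: G0=NOT G1=NOT 0=1 G1=G0=1 G2=(1+0>=1)=1 -> 111
Step 4: G0=NOT G1=NOT 1=0 G1=G0=1 G2=(1+1>=1)=1 -> 011
Step 5: G0=NOT G1=NOT 1=0 G1=G0=0 G2=(0+1>=1)=1 -> 001
Step 6: G0=NOT G1=NOT 0=1 G1=G0=0 G2=(0+1>=1)=1 -> 101
Step 7: G0=NOT G1=NOT 0=1 G1=G0=1 G2=(1+1>=1)=1 -> 111
Cycle of length 4 starting at step 3 -> no fixed point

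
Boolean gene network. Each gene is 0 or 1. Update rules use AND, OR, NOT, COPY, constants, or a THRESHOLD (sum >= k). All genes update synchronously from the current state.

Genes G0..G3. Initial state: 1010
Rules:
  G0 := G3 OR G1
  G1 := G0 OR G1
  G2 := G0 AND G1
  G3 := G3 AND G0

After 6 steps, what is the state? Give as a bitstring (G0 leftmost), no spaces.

Step 1: G0=G3|G1=0|0=0 G1=G0|G1=1|0=1 G2=G0&G1=1&0=0 G3=G3&G0=0&1=0 -> 0100
Step 2: G0=G3|G1=0|1=1 G1=G0|G1=0|1=1 G2=G0&G1=0&1=0 G3=G3&G0=0&0=0 -> 1100
Step 3: G0=G3|G1=0|1=1 G1=G0|G1=1|1=1 G2=G0&G1=1&1=1 G3=G3&G0=0&1=0 -> 1110
Step 4: G0=G3|G1=0|1=1 G1=G0|G1=1|1=1 G2=G0&G1=1&1=1 G3=G3&G0=0&1=0 -> 1110
Step 5: G0=G3|G1=0|1=1 G1=G0|G1=1|1=1 G2=G0&G1=1&1=1 G3=G3&G0=0&1=0 -> 1110
Step 6: G0=G3|G1=0|1=1 G1=G0|G1=1|1=1 G2=G0&G1=1&1=1 G3=G3&G0=0&1=0 -> 1110

1110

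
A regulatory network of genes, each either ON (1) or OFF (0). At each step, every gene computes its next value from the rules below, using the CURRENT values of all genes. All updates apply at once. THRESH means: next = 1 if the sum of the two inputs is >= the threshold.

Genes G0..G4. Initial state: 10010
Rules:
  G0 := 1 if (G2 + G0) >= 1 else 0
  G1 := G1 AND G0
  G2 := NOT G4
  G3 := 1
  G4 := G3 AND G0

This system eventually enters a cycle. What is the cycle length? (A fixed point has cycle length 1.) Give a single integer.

Answer: 1

Derivation:
Step 0: 10010
Step 1: G0=(0+1>=1)=1 G1=G1&G0=0&1=0 G2=NOT G4=NOT 0=1 G3=1(const) G4=G3&G0=1&1=1 -> 10111
Step 2: G0=(1+1>=1)=1 G1=G1&G0=0&1=0 G2=NOT G4=NOT 1=0 G3=1(const) G4=G3&G0=1&1=1 -> 10011
Step 3: G0=(0+1>=1)=1 G1=G1&G0=0&1=0 G2=NOT G4=NOT 1=0 G3=1(const) G4=G3&G0=1&1=1 -> 10011
State from step 3 equals state from step 2 -> cycle length 1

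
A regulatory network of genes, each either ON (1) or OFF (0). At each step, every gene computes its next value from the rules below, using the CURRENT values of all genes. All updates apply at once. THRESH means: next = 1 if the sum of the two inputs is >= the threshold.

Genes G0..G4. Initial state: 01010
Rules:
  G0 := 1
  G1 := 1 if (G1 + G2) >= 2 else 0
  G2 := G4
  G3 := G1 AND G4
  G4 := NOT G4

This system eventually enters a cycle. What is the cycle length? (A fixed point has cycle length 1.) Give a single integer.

Step 0: 01010
Step 1: G0=1(const) G1=(1+0>=2)=0 G2=G4=0 G3=G1&G4=1&0=0 G4=NOT G4=NOT 0=1 -> 10001
Step 2: G0=1(const) G1=(0+0>=2)=0 G2=G4=1 G3=G1&G4=0&1=0 G4=NOT G4=NOT 1=0 -> 10100
Step 3: G0=1(const) G1=(0+1>=2)=0 G2=G4=0 G3=G1&G4=0&0=0 G4=NOT G4=NOT 0=1 -> 10001
State from step 3 equals state from step 1 -> cycle length 2

Answer: 2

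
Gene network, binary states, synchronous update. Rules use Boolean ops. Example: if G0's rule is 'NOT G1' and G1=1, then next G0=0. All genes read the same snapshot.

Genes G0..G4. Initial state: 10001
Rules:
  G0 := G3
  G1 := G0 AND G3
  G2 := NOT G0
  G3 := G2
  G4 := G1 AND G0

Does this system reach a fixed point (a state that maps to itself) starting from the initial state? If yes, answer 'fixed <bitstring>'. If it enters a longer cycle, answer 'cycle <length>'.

Step 0: 10001
Step 1: G0=G3=0 G1=G0&G3=1&0=0 G2=NOT G0=NOT 1=0 G3=G2=0 G4=G1&G0=0&1=0 -> 00000
Step 2: G0=G3=0 G1=G0&G3=0&0=0 G2=NOT G0=NOT 0=1 G3=G2=0 G4=G1&G0=0&0=0 -> 00100
Step 3: G0=G3=0 G1=G0&G3=0&0=0 G2=NOT G0=NOT 0=1 G3=G2=1 G4=G1&G0=0&0=0 -> 00110
Step 4: G0=G3=1 G1=G0&G3=0&1=0 G2=NOT G0=NOT 0=1 G3=G2=1 G4=G1&G0=0&0=0 -> 10110
Step 5: G0=G3=1 G1=G0&G3=1&1=1 G2=NOT G0=NOT 1=0 G3=G2=1 G4=G1&G0=0&1=0 -> 11010
Step 6: G0=G3=1 G1=G0&G3=1&1=1 G2=NOT G0=NOT 1=0 G3=G2=0 G4=G1&G0=1&1=1 -> 11001
Step 7: G0=G3=0 G1=G0&G3=1&0=0 G2=NOT G0=NOT 1=0 G3=G2=0 G4=G1&G0=1&1=1 -> 00001
Step 8: G0=G3=0 G1=G0&G3=0&0=0 G2=NOT G0=NOT 0=1 G3=G2=0 G4=G1&G0=0&0=0 -> 00100
Cycle of length 6 starting at step 2 -> no fixed point

Answer: cycle 6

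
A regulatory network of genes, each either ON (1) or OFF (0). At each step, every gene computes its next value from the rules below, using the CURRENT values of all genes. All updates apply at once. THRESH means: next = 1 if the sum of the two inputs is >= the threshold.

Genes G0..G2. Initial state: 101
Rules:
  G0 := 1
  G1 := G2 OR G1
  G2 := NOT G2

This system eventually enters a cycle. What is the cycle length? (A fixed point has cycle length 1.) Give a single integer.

Step 0: 101
Step 1: G0=1(const) G1=G2|G1=1|0=1 G2=NOT G2=NOT 1=0 -> 110
Step 2: G0=1(const) G1=G2|G1=0|1=1 G2=NOT G2=NOT 0=1 -> 111
Step 3: G0=1(const) G1=G2|G1=1|1=1 G2=NOT G2=NOT 1=0 -> 110
State from step 3 equals state from step 1 -> cycle length 2

Answer: 2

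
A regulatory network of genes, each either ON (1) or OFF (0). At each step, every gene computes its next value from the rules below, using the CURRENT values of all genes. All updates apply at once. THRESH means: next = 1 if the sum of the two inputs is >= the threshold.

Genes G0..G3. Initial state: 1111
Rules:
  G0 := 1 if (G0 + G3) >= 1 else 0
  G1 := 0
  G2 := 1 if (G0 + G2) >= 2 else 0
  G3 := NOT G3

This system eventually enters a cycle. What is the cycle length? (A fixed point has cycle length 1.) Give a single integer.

Step 0: 1111
Step 1: G0=(1+1>=1)=1 G1=0(const) G2=(1+1>=2)=1 G3=NOT G3=NOT 1=0 -> 1010
Step 2: G0=(1+0>=1)=1 G1=0(const) G2=(1+1>=2)=1 G3=NOT G3=NOT 0=1 -> 1011
Step 3: G0=(1+1>=1)=1 G1=0(const) G2=(1+1>=2)=1 G3=NOT G3=NOT 1=0 -> 1010
State from step 3 equals state from step 1 -> cycle length 2

Answer: 2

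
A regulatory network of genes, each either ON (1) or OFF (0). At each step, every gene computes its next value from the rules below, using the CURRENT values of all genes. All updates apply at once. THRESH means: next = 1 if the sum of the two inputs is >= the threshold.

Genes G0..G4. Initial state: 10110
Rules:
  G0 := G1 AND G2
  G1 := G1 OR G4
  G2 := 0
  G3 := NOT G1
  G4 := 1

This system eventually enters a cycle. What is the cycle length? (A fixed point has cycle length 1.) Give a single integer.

Answer: 1

Derivation:
Step 0: 10110
Step 1: G0=G1&G2=0&1=0 G1=G1|G4=0|0=0 G2=0(const) G3=NOT G1=NOT 0=1 G4=1(const) -> 00011
Step 2: G0=G1&G2=0&0=0 G1=G1|G4=0|1=1 G2=0(const) G3=NOT G1=NOT 0=1 G4=1(const) -> 01011
Step 3: G0=G1&G2=1&0=0 G1=G1|G4=1|1=1 G2=0(const) G3=NOT G1=NOT 1=0 G4=1(const) -> 01001
Step 4: G0=G1&G2=1&0=0 G1=G1|G4=1|1=1 G2=0(const) G3=NOT G1=NOT 1=0 G4=1(const) -> 01001
State from step 4 equals state from step 3 -> cycle length 1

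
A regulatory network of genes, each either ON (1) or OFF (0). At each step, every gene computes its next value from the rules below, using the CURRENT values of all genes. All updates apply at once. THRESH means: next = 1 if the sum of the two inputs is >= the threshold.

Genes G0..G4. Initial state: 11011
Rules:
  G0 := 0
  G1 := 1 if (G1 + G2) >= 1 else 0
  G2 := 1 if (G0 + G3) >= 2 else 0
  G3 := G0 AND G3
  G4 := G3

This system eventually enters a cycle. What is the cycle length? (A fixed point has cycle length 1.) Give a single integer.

Answer: 1

Derivation:
Step 0: 11011
Step 1: G0=0(const) G1=(1+0>=1)=1 G2=(1+1>=2)=1 G3=G0&G3=1&1=1 G4=G3=1 -> 01111
Step 2: G0=0(const) G1=(1+1>=1)=1 G2=(0+1>=2)=0 G3=G0&G3=0&1=0 G4=G3=1 -> 01001
Step 3: G0=0(const) G1=(1+0>=1)=1 G2=(0+0>=2)=0 G3=G0&G3=0&0=0 G4=G3=0 -> 01000
Step 4: G0=0(const) G1=(1+0>=1)=1 G2=(0+0>=2)=0 G3=G0&G3=0&0=0 G4=G3=0 -> 01000
State from step 4 equals state from step 3 -> cycle length 1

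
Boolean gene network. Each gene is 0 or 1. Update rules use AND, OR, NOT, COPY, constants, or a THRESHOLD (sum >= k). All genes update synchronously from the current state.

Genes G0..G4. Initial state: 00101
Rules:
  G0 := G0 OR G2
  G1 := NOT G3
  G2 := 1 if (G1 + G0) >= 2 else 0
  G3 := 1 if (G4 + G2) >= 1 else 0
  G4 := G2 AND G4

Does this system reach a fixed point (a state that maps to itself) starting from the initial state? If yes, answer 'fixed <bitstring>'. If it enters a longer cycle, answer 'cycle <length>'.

Step 0: 00101
Step 1: G0=G0|G2=0|1=1 G1=NOT G3=NOT 0=1 G2=(0+0>=2)=0 G3=(1+1>=1)=1 G4=G2&G4=1&1=1 -> 11011
Step 2: G0=G0|G2=1|0=1 G1=NOT G3=NOT 1=0 G2=(1+1>=2)=1 G3=(1+0>=1)=1 G4=G2&G4=0&1=0 -> 10110
Step 3: G0=G0|G2=1|1=1 G1=NOT G3=NOT 1=0 G2=(0+1>=2)=0 G3=(0+1>=1)=1 G4=G2&G4=1&0=0 -> 10010
Step 4: G0=G0|G2=1|0=1 G1=NOT G3=NOT 1=0 G2=(0+1>=2)=0 G3=(0+0>=1)=0 G4=G2&G4=0&0=0 -> 10000
Step 5: G0=G0|G2=1|0=1 G1=NOT G3=NOT 0=1 G2=(0+1>=2)=0 G3=(0+0>=1)=0 G4=G2&G4=0&0=0 -> 11000
Step 6: G0=G0|G2=1|0=1 G1=NOT G3=NOT 0=1 G2=(1+1>=2)=1 G3=(0+0>=1)=0 G4=G2&G4=0&0=0 -> 11100
Step 7: G0=G0|G2=1|1=1 G1=NOT G3=NOT 0=1 G2=(1+1>=2)=1 G3=(0+1>=1)=1 G4=G2&G4=1&0=0 -> 11110
Step 8: G0=G0|G2=1|1=1 G1=NOT G3=NOT 1=0 G2=(1+1>=2)=1 G3=(0+1>=1)=1 G4=G2&G4=1&0=0 -> 10110
Cycle of length 6 starting at step 2 -> no fixed point

Answer: cycle 6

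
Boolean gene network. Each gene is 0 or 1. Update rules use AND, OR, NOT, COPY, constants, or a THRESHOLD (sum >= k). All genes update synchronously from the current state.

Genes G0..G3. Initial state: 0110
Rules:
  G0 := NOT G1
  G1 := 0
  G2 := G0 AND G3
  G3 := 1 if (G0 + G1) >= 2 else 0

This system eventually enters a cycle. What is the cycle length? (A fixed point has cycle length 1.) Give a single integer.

Step 0: 0110
Step 1: G0=NOT G1=NOT 1=0 G1=0(const) G2=G0&G3=0&0=0 G3=(0+1>=2)=0 -> 0000
Step 2: G0=NOT G1=NOT 0=1 G1=0(const) G2=G0&G3=0&0=0 G3=(0+0>=2)=0 -> 1000
Step 3: G0=NOT G1=NOT 0=1 G1=0(const) G2=G0&G3=1&0=0 G3=(1+0>=2)=0 -> 1000
State from step 3 equals state from step 2 -> cycle length 1

Answer: 1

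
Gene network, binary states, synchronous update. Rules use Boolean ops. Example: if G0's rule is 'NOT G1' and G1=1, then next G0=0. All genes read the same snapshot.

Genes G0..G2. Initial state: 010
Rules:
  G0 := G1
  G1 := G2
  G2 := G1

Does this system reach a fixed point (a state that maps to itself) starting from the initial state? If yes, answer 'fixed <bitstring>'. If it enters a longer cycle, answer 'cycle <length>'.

Answer: cycle 2

Derivation:
Step 0: 010
Step 1: G0=G1=1 G1=G2=0 G2=G1=1 -> 101
Step 2: G0=G1=0 G1=G2=1 G2=G1=0 -> 010
Cycle of length 2 starting at step 0 -> no fixed point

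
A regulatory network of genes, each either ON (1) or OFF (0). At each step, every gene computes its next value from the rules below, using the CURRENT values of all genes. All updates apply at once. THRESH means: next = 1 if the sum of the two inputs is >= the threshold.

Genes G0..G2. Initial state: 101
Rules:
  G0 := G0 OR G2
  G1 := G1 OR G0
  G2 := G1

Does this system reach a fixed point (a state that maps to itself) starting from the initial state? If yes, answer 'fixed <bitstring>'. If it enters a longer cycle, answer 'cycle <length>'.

Answer: fixed 111

Derivation:
Step 0: 101
Step 1: G0=G0|G2=1|1=1 G1=G1|G0=0|1=1 G2=G1=0 -> 110
Step 2: G0=G0|G2=1|0=1 G1=G1|G0=1|1=1 G2=G1=1 -> 111
Step 3: G0=G0|G2=1|1=1 G1=G1|G0=1|1=1 G2=G1=1 -> 111
Fixed point reached at step 2: 111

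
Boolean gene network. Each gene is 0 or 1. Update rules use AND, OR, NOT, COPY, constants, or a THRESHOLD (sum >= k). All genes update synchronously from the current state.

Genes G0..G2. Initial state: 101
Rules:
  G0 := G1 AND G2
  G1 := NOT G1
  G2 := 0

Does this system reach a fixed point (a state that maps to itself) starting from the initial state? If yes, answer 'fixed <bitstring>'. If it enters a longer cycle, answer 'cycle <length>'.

Answer: cycle 2

Derivation:
Step 0: 101
Step 1: G0=G1&G2=0&1=0 G1=NOT G1=NOT 0=1 G2=0(const) -> 010
Step 2: G0=G1&G2=1&0=0 G1=NOT G1=NOT 1=0 G2=0(const) -> 000
Step 3: G0=G1&G2=0&0=0 G1=NOT G1=NOT 0=1 G2=0(const) -> 010
Cycle of length 2 starting at step 1 -> no fixed point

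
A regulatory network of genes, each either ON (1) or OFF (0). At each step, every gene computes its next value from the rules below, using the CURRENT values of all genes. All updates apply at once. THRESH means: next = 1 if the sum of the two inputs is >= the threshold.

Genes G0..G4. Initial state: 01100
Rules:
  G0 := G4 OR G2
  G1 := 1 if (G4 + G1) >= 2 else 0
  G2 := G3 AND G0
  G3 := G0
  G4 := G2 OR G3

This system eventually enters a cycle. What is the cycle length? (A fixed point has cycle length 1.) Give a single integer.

Answer: 3

Derivation:
Step 0: 01100
Step 1: G0=G4|G2=0|1=1 G1=(0+1>=2)=0 G2=G3&G0=0&0=0 G3=G0=0 G4=G2|G3=1|0=1 -> 10001
Step 2: G0=G4|G2=1|0=1 G1=(1+0>=2)=0 G2=G3&G0=0&1=0 G3=G0=1 G4=G2|G3=0|0=0 -> 10010
Step 3: G0=G4|G2=0|0=0 G1=(0+0>=2)=0 G2=G3&G0=1&1=1 G3=G0=1 G4=G2|G3=0|1=1 -> 00111
Step 4: G0=G4|G2=1|1=1 G1=(1+0>=2)=0 G2=G3&G0=1&0=0 G3=G0=0 G4=G2|G3=1|1=1 -> 10001
State from step 4 equals state from step 1 -> cycle length 3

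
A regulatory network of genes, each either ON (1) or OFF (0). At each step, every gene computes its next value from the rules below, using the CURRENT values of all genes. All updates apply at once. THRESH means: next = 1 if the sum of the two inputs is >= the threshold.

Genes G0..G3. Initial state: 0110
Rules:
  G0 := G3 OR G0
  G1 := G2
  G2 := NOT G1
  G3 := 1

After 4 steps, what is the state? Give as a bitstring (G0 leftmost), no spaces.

Step 1: G0=G3|G0=0|0=0 G1=G2=1 G2=NOT G1=NOT 1=0 G3=1(const) -> 0101
Step 2: G0=G3|G0=1|0=1 G1=G2=0 G2=NOT G1=NOT 1=0 G3=1(const) -> 1001
Step 3: G0=G3|G0=1|1=1 G1=G2=0 G2=NOT G1=NOT 0=1 G3=1(const) -> 1011
Step 4: G0=G3|G0=1|1=1 G1=G2=1 G2=NOT G1=NOT 0=1 G3=1(const) -> 1111

1111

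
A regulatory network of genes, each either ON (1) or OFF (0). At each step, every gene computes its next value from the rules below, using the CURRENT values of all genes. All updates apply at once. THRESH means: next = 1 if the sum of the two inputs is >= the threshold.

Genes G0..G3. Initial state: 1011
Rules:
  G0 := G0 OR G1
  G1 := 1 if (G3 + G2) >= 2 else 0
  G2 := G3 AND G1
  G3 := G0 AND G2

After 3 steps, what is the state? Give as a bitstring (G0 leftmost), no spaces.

Step 1: G0=G0|G1=1|0=1 G1=(1+1>=2)=1 G2=G3&G1=1&0=0 G3=G0&G2=1&1=1 -> 1101
Step 2: G0=G0|G1=1|1=1 G1=(1+0>=2)=0 G2=G3&G1=1&1=1 G3=G0&G2=1&0=0 -> 1010
Step 3: G0=G0|G1=1|0=1 G1=(0+1>=2)=0 G2=G3&G1=0&0=0 G3=G0&G2=1&1=1 -> 1001

1001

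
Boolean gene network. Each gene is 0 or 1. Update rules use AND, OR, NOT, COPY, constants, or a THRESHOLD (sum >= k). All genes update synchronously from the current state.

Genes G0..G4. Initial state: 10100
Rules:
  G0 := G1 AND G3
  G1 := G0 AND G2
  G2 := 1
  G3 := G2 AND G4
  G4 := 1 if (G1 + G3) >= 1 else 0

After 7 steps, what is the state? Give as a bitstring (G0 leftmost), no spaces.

Step 1: G0=G1&G3=0&0=0 G1=G0&G2=1&1=1 G2=1(const) G3=G2&G4=1&0=0 G4=(0+0>=1)=0 -> 01100
Step 2: G0=G1&G3=1&0=0 G1=G0&G2=0&1=0 G2=1(const) G3=G2&G4=1&0=0 G4=(1+0>=1)=1 -> 00101
Step 3: G0=G1&G3=0&0=0 G1=G0&G2=0&1=0 G2=1(const) G3=G2&G4=1&1=1 G4=(0+0>=1)=0 -> 00110
Step 4: G0=G1&G3=0&1=0 G1=G0&G2=0&1=0 G2=1(const) G3=G2&G4=1&0=0 G4=(0+1>=1)=1 -> 00101
Step 5: G0=G1&G3=0&0=0 G1=G0&G2=0&1=0 G2=1(const) G3=G2&G4=1&1=1 G4=(0+0>=1)=0 -> 00110
Step 6: G0=G1&G3=0&1=0 G1=G0&G2=0&1=0 G2=1(const) G3=G2&G4=1&0=0 G4=(0+1>=1)=1 -> 00101
Step 7: G0=G1&G3=0&0=0 G1=G0&G2=0&1=0 G2=1(const) G3=G2&G4=1&1=1 G4=(0+0>=1)=0 -> 00110

00110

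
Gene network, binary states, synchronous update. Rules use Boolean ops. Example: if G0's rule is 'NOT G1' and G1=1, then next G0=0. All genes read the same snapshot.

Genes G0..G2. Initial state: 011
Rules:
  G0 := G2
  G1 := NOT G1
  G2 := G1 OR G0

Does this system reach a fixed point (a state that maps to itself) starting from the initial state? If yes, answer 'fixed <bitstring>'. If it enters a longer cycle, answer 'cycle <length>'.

Step 0: 011
Step 1: G0=G2=1 G1=NOT G1=NOT 1=0 G2=G1|G0=1|0=1 -> 101
Step 2: G0=G2=1 G1=NOT G1=NOT 0=1 G2=G1|G0=0|1=1 -> 111
Step 3: G0=G2=1 G1=NOT G1=NOT 1=0 G2=G1|G0=1|1=1 -> 101
Cycle of length 2 starting at step 1 -> no fixed point

Answer: cycle 2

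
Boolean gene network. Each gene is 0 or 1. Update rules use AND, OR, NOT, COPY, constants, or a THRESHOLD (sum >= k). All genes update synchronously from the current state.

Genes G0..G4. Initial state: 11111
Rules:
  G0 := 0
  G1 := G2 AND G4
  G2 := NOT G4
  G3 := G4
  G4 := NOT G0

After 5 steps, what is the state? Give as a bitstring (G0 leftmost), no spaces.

Step 1: G0=0(const) G1=G2&G4=1&1=1 G2=NOT G4=NOT 1=0 G3=G4=1 G4=NOT G0=NOT 1=0 -> 01010
Step 2: G0=0(const) G1=G2&G4=0&0=0 G2=NOT G4=NOT 0=1 G3=G4=0 G4=NOT G0=NOT 0=1 -> 00101
Step 3: G0=0(const) G1=G2&G4=1&1=1 G2=NOT G4=NOT 1=0 G3=G4=1 G4=NOT G0=NOT 0=1 -> 01011
Step 4: G0=0(const) G1=G2&G4=0&1=0 G2=NOT G4=NOT 1=0 G3=G4=1 G4=NOT G0=NOT 0=1 -> 00011
Step 5: G0=0(const) G1=G2&G4=0&1=0 G2=NOT G4=NOT 1=0 G3=G4=1 G4=NOT G0=NOT 0=1 -> 00011

00011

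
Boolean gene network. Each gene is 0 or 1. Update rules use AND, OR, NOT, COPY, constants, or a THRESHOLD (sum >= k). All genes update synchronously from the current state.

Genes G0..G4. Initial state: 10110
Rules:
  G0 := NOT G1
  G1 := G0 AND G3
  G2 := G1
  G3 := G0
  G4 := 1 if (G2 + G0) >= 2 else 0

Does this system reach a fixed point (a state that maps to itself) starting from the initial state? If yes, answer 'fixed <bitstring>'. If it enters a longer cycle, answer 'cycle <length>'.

Step 0: 10110
Step 1: G0=NOT G1=NOT 0=1 G1=G0&G3=1&1=1 G2=G1=0 G3=G0=1 G4=(1+1>=2)=1 -> 11011
Step 2: G0=NOT G1=NOT 1=0 G1=G0&G3=1&1=1 G2=G1=1 G3=G0=1 G4=(0+1>=2)=0 -> 01110
Step 3: G0=NOT G1=NOT 1=0 G1=G0&G3=0&1=0 G2=G1=1 G3=G0=0 G4=(1+0>=2)=0 -> 00100
Step 4: G0=NOT G1=NOT 0=1 G1=G0&G3=0&0=0 G2=G1=0 G3=G0=0 G4=(1+0>=2)=0 -> 10000
Step 5: G0=NOT G1=NOT 0=1 G1=G0&G3=1&0=0 G2=G1=0 G3=G0=1 G4=(0+1>=2)=0 -> 10010
Step 6: G0=NOT G1=NOT 0=1 G1=G0&G3=1&1=1 G2=G1=0 G3=G0=1 G4=(0+1>=2)=0 -> 11010
Step 7: G0=NOT G1=NOT 1=0 G1=G0&G3=1&1=1 G2=G1=1 G3=G0=1 G4=(0+1>=2)=0 -> 01110
Cycle of length 5 starting at step 2 -> no fixed point

Answer: cycle 5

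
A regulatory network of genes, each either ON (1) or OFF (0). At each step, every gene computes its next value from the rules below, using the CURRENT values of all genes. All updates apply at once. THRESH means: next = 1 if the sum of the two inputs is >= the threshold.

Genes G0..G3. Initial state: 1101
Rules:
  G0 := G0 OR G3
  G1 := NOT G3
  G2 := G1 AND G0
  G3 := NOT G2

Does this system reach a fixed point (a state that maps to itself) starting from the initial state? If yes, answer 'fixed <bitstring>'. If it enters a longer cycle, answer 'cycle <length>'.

Step 0: 1101
Step 1: G0=G0|G3=1|1=1 G1=NOT G3=NOT 1=0 G2=G1&G0=1&1=1 G3=NOT G2=NOT 0=1 -> 1011
Step 2: G0=G0|G3=1|1=1 G1=NOT G3=NOT 1=0 G2=G1&G0=0&1=0 G3=NOT G2=NOT 1=0 -> 1000
Step 3: G0=G0|G3=1|0=1 G1=NOT G3=NOT 0=1 G2=G1&G0=0&1=0 G3=NOT G2=NOT 0=1 -> 1101
Cycle of length 3 starting at step 0 -> no fixed point

Answer: cycle 3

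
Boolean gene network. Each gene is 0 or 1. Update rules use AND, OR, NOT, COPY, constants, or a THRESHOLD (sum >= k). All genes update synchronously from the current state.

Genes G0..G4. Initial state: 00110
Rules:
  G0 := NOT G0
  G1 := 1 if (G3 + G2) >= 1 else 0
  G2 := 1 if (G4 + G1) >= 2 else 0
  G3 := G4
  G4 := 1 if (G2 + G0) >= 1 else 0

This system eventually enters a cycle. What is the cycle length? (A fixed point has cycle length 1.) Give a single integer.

Answer: 2

Derivation:
Step 0: 00110
Step 1: G0=NOT G0=NOT 0=1 G1=(1+1>=1)=1 G2=(0+0>=2)=0 G3=G4=0 G4=(1+0>=1)=1 -> 11001
Step 2: G0=NOT G0=NOT 1=0 G1=(0+0>=1)=0 G2=(1+1>=2)=1 G3=G4=1 G4=(0+1>=1)=1 -> 00111
Step 3: G0=NOT G0=NOT 0=1 G1=(1+1>=1)=1 G2=(1+0>=2)=0 G3=G4=1 G4=(1+0>=1)=1 -> 11011
Step 4: G0=NOT G0=NOT 1=0 G1=(1+0>=1)=1 G2=(1+1>=2)=1 G3=G4=1 G4=(0+1>=1)=1 -> 01111
Step 5: G0=NOT G0=NOT 0=1 G1=(1+1>=1)=1 G2=(1+1>=2)=1 G3=G4=1 G4=(1+0>=1)=1 -> 11111
Step 6: G0=NOT G0=NOT 1=0 G1=(1+1>=1)=1 G2=(1+1>=2)=1 G3=G4=1 G4=(1+1>=1)=1 -> 01111
State from step 6 equals state from step 4 -> cycle length 2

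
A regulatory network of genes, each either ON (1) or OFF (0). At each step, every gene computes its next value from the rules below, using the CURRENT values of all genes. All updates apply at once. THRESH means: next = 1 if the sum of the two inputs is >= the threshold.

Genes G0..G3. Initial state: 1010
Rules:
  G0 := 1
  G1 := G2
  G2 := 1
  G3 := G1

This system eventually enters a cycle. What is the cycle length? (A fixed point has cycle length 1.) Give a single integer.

Step 0: 1010
Step 1: G0=1(const) G1=G2=1 G2=1(const) G3=G1=0 -> 1110
Step 2: G0=1(const) G1=G2=1 G2=1(const) G3=G1=1 -> 1111
Step 3: G0=1(const) G1=G2=1 G2=1(const) G3=G1=1 -> 1111
State from step 3 equals state from step 2 -> cycle length 1

Answer: 1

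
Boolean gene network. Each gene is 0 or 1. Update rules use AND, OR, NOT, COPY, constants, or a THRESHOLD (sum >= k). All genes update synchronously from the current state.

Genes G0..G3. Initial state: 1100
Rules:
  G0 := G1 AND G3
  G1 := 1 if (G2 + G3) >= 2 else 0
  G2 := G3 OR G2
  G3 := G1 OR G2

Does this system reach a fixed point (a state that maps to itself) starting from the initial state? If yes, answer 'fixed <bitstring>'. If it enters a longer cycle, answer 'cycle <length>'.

Answer: fixed 1111

Derivation:
Step 0: 1100
Step 1: G0=G1&G3=1&0=0 G1=(0+0>=2)=0 G2=G3|G2=0|0=0 G3=G1|G2=1|0=1 -> 0001
Step 2: G0=G1&G3=0&1=0 G1=(0+1>=2)=0 G2=G3|G2=1|0=1 G3=G1|G2=0|0=0 -> 0010
Step 3: G0=G1&G3=0&0=0 G1=(1+0>=2)=0 G2=G3|G2=0|1=1 G3=G1|G2=0|1=1 -> 0011
Step 4: G0=G1&G3=0&1=0 G1=(1+1>=2)=1 G2=G3|G2=1|1=1 G3=G1|G2=0|1=1 -> 0111
Step 5: G0=G1&G3=1&1=1 G1=(1+1>=2)=1 G2=G3|G2=1|1=1 G3=G1|G2=1|1=1 -> 1111
Step 6: G0=G1&G3=1&1=1 G1=(1+1>=2)=1 G2=G3|G2=1|1=1 G3=G1|G2=1|1=1 -> 1111
Fixed point reached at step 5: 1111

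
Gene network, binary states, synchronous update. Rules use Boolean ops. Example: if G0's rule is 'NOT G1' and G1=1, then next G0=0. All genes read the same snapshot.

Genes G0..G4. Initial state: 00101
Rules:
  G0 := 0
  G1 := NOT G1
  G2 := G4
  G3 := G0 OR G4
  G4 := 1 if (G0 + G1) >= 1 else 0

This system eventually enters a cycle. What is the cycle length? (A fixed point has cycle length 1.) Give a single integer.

Step 0: 00101
Step 1: G0=0(const) G1=NOT G1=NOT 0=1 G2=G4=1 G3=G0|G4=0|1=1 G4=(0+0>=1)=0 -> 01110
Step 2: G0=0(const) G1=NOT G1=NOT 1=0 G2=G4=0 G3=G0|G4=0|0=0 G4=(0+1>=1)=1 -> 00001
Step 3: G0=0(const) G1=NOT G1=NOT 0=1 G2=G4=1 G3=G0|G4=0|1=1 G4=(0+0>=1)=0 -> 01110
State from step 3 equals state from step 1 -> cycle length 2

Answer: 2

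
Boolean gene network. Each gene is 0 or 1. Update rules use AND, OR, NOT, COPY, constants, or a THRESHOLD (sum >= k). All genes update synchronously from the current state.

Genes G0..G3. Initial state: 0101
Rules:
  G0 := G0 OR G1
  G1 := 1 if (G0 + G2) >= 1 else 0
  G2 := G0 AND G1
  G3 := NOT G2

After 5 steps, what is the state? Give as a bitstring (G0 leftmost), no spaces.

Step 1: G0=G0|G1=0|1=1 G1=(0+0>=1)=0 G2=G0&G1=0&1=0 G3=NOT G2=NOT 0=1 -> 1001
Step 2: G0=G0|G1=1|0=1 G1=(1+0>=1)=1 G2=G0&G1=1&0=0 G3=NOT G2=NOT 0=1 -> 1101
Step 3: G0=G0|G1=1|1=1 G1=(1+0>=1)=1 G2=G0&G1=1&1=1 G3=NOT G2=NOT 0=1 -> 1111
Step 4: G0=G0|G1=1|1=1 G1=(1+1>=1)=1 G2=G0&G1=1&1=1 G3=NOT G2=NOT 1=0 -> 1110
Step 5: G0=G0|G1=1|1=1 G1=(1+1>=1)=1 G2=G0&G1=1&1=1 G3=NOT G2=NOT 1=0 -> 1110

1110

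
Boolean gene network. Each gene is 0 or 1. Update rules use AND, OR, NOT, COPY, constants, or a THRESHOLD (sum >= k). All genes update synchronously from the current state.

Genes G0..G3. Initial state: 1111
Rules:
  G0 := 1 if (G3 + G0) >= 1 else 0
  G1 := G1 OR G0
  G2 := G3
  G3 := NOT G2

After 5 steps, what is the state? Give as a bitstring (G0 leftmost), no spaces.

Step 1: G0=(1+1>=1)=1 G1=G1|G0=1|1=1 G2=G3=1 G3=NOT G2=NOT 1=0 -> 1110
Step 2: G0=(0+1>=1)=1 G1=G1|G0=1|1=1 G2=G3=0 G3=NOT G2=NOT 1=0 -> 1100
Step 3: G0=(0+1>=1)=1 G1=G1|G0=1|1=1 G2=G3=0 G3=NOT G2=NOT 0=1 -> 1101
Step 4: G0=(1+1>=1)=1 G1=G1|G0=1|1=1 G2=G3=1 G3=NOT G2=NOT 0=1 -> 1111
Step 5: G0=(1+1>=1)=1 G1=G1|G0=1|1=1 G2=G3=1 G3=NOT G2=NOT 1=0 -> 1110

1110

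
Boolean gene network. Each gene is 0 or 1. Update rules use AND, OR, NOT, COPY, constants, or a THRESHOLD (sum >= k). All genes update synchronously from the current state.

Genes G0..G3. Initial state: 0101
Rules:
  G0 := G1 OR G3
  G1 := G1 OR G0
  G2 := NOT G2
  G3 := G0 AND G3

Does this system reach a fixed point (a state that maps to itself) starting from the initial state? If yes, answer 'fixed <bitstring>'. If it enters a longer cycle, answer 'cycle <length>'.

Answer: cycle 2

Derivation:
Step 0: 0101
Step 1: G0=G1|G3=1|1=1 G1=G1|G0=1|0=1 G2=NOT G2=NOT 0=1 G3=G0&G3=0&1=0 -> 1110
Step 2: G0=G1|G3=1|0=1 G1=G1|G0=1|1=1 G2=NOT G2=NOT 1=0 G3=G0&G3=1&0=0 -> 1100
Step 3: G0=G1|G3=1|0=1 G1=G1|G0=1|1=1 G2=NOT G2=NOT 0=1 G3=G0&G3=1&0=0 -> 1110
Cycle of length 2 starting at step 1 -> no fixed point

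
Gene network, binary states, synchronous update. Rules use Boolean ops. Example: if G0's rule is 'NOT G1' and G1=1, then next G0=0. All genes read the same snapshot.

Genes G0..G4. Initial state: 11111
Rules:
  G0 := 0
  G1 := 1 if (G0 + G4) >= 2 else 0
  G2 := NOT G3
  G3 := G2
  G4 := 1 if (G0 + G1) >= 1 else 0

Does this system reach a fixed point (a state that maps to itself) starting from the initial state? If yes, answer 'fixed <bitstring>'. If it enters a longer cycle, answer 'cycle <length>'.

Answer: cycle 4

Derivation:
Step 0: 11111
Step 1: G0=0(const) G1=(1+1>=2)=1 G2=NOT G3=NOT 1=0 G3=G2=1 G4=(1+1>=1)=1 -> 01011
Step 2: G0=0(const) G1=(0+1>=2)=0 G2=NOT G3=NOT 1=0 G3=G2=0 G4=(0+1>=1)=1 -> 00001
Step 3: G0=0(const) G1=(0+1>=2)=0 G2=NOT G3=NOT 0=1 G3=G2=0 G4=(0+0>=1)=0 -> 00100
Step 4: G0=0(const) G1=(0+0>=2)=0 G2=NOT G3=NOT 0=1 G3=G2=1 G4=(0+0>=1)=0 -> 00110
Step 5: G0=0(const) G1=(0+0>=2)=0 G2=NOT G3=NOT 1=0 G3=G2=1 G4=(0+0>=1)=0 -> 00010
Step 6: G0=0(const) G1=(0+0>=2)=0 G2=NOT G3=NOT 1=0 G3=G2=0 G4=(0+0>=1)=0 -> 00000
Step 7: G0=0(const) G1=(0+0>=2)=0 G2=NOT G3=NOT 0=1 G3=G2=0 G4=(0+0>=1)=0 -> 00100
Cycle of length 4 starting at step 3 -> no fixed point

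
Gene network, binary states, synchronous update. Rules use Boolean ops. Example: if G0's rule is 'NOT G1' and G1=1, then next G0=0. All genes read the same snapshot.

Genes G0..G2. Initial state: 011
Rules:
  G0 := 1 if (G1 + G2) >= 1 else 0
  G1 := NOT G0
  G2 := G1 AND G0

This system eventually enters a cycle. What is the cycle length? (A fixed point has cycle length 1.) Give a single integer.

Step 0: 011
Step 1: G0=(1+1>=1)=1 G1=NOT G0=NOT 0=1 G2=G1&G0=1&0=0 -> 110
Step 2: G0=(1+0>=1)=1 G1=NOT G0=NOT 1=0 G2=G1&G0=1&1=1 -> 101
Step 3: G0=(0+1>=1)=1 G1=NOT G0=NOT 1=0 G2=G1&G0=0&1=0 -> 100
Step 4: G0=(0+0>=1)=0 G1=NOT G0=NOT 1=0 G2=G1&G0=0&1=0 -> 000
Step 5: G0=(0+0>=1)=0 G1=NOT G0=NOT 0=1 G2=G1&G0=0&0=0 -> 010
Step 6: G0=(1+0>=1)=1 G1=NOT G0=NOT 0=1 G2=G1&G0=1&0=0 -> 110
State from step 6 equals state from step 1 -> cycle length 5

Answer: 5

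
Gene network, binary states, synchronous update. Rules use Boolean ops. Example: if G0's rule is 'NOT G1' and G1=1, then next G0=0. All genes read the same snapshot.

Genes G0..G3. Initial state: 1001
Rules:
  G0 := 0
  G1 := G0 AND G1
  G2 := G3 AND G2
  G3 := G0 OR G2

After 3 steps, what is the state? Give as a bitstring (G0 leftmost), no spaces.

Step 1: G0=0(const) G1=G0&G1=1&0=0 G2=G3&G2=1&0=0 G3=G0|G2=1|0=1 -> 0001
Step 2: G0=0(const) G1=G0&G1=0&0=0 G2=G3&G2=1&0=0 G3=G0|G2=0|0=0 -> 0000
Step 3: G0=0(const) G1=G0&G1=0&0=0 G2=G3&G2=0&0=0 G3=G0|G2=0|0=0 -> 0000

0000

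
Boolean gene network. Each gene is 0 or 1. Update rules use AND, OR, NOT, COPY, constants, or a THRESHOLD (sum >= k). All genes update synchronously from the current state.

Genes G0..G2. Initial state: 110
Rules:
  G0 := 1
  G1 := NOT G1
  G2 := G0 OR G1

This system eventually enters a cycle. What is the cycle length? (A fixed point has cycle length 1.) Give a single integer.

Answer: 2

Derivation:
Step 0: 110
Step 1: G0=1(const) G1=NOT G1=NOT 1=0 G2=G0|G1=1|1=1 -> 101
Step 2: G0=1(const) G1=NOT G1=NOT 0=1 G2=G0|G1=1|0=1 -> 111
Step 3: G0=1(const) G1=NOT G1=NOT 1=0 G2=G0|G1=1|1=1 -> 101
State from step 3 equals state from step 1 -> cycle length 2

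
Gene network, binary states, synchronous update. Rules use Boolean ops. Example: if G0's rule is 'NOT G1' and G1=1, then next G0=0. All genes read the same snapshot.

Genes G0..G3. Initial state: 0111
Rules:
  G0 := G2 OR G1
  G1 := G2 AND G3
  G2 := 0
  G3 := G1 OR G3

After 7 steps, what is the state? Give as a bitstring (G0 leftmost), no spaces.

Step 1: G0=G2|G1=1|1=1 G1=G2&G3=1&1=1 G2=0(const) G3=G1|G3=1|1=1 -> 1101
Step 2: G0=G2|G1=0|1=1 G1=G2&G3=0&1=0 G2=0(const) G3=G1|G3=1|1=1 -> 1001
Step 3: G0=G2|G1=0|0=0 G1=G2&G3=0&1=0 G2=0(const) G3=G1|G3=0|1=1 -> 0001
Step 4: G0=G2|G1=0|0=0 G1=G2&G3=0&1=0 G2=0(const) G3=G1|G3=0|1=1 -> 0001
Step 5: G0=G2|G1=0|0=0 G1=G2&G3=0&1=0 G2=0(const) G3=G1|G3=0|1=1 -> 0001
Step 6: G0=G2|G1=0|0=0 G1=G2&G3=0&1=0 G2=0(const) G3=G1|G3=0|1=1 -> 0001
Step 7: G0=G2|G1=0|0=0 G1=G2&G3=0&1=0 G2=0(const) G3=G1|G3=0|1=1 -> 0001

0001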